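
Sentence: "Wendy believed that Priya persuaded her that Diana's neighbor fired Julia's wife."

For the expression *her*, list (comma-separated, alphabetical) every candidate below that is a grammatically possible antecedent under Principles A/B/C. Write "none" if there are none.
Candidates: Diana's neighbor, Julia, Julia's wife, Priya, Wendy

Wendy

*her* is a pronoun; Principle B requires it to be free in its binding domain — the clause headed by 'persuaded'.
— Diana's neighbor: subject of the clause headed by 'fired'; is c-commanded by the pronoun; coreference would bind this R-expression — blocked (Principle C).
— Julia: possessor inside the object DP of the clause headed by 'fired'; is c-commanded by the pronoun; coreference would bind this R-expression — blocked (Principle C).
— Julia's wife: object of the clause headed by 'fired'; is c-commanded by the pronoun; coreference would bind this R-expression — blocked (Principle C).
— Priya: subject of the clause headed by 'persuaded'; c-commands the pronoun within its binding domain — blocked (Principle B).
— Wendy: subject of the matrix clause; c-commands the pronoun but lies outside its binding domain — allowed.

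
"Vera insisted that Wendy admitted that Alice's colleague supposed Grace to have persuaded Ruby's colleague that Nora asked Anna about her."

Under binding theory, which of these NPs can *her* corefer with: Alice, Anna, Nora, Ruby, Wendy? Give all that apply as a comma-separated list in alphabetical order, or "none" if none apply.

Alice, Ruby, Wendy

*her* is a pronoun; Principle B requires it to be free in its binding domain — the clause headed by 'asked'.
— Alice: possessor inside the subject DP of the clause headed by 'supposed'; does not c-command the pronoun — Principle B does not apply; allowed.
— Anna: object of the clause headed by 'asked'; c-commands the pronoun within its binding domain — blocked (Principle B).
— Nora: subject of the clause headed by 'asked'; c-commands the pronoun within its binding domain — blocked (Principle B).
— Ruby: possessor inside the object DP of the clause headed by 'persuaded'; does not c-command the pronoun — Principle B does not apply; allowed.
— Wendy: subject of the clause headed by 'admitted'; c-commands the pronoun but lies outside its binding domain — allowed.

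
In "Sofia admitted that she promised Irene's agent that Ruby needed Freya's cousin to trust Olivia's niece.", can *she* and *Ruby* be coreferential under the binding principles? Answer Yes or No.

*Ruby* is an R-expression; Principle C requires it to be free (not bound by any c-commanding expression).
— she: subject of the clause headed by 'promised'; the pronoun c-commands the R-expression — coreference blocked (Principle C).

No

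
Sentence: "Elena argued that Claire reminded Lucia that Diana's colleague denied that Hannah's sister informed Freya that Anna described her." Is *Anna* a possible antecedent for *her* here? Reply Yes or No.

No

*her* is a pronoun; Principle B requires it to be free in its binding domain — the clause headed by 'described'.
— Anna: subject of the clause headed by 'described'; c-commands the pronoun within its binding domain — blocked (Principle B).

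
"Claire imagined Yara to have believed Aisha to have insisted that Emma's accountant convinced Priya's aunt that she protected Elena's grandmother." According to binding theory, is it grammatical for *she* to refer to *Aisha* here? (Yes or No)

*Aisha* is an R-expression; Principle C requires it to be free (not bound by any c-commanding expression).
— she: subject of the clause headed by 'protected'; the pronoun does not c-command the R-expression — coreference allowed.

Yes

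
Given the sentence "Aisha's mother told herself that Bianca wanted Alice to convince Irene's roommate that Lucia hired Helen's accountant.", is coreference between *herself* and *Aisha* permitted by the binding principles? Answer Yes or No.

No

*herself* is a reflexive; Principle A requires it to be bound within its binding domain — the matrix clause.
— Aisha: possessor inside the subject DP of the matrix clause; does not c-command the reflexive — cannot bind it (Principle A).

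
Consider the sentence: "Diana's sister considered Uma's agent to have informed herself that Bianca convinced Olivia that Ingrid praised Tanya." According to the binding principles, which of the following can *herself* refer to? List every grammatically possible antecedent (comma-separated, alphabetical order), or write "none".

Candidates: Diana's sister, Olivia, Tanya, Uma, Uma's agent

*herself* is a reflexive; Principle A requires it to be bound within its binding domain — the clause headed by 'informed'.
— Diana's sister: subject of the matrix clause; c-commands the reflexive but lies outside its binding domain — cannot bind it (Principle A).
— Olivia: object of the clause headed by 'convinced'; does not c-command the reflexive — cannot bind it (Principle A).
— Tanya: object of the clause headed by 'praised'; does not c-command the reflexive — cannot bind it (Principle A).
— Uma: possessor inside the subject DP of the clause headed by 'informed'; does not c-command the reflexive — cannot bind it (Principle A).
— Uma's agent: subject of the clause headed by 'informed'; c-commands the reflexive within its binding domain — allowed (Principle A).

Uma's agent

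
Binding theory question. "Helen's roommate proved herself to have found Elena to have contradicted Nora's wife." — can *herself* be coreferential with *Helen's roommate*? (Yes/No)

Yes

*herself* is a reflexive; Principle A requires it to be bound within its binding domain — the matrix clause.
— Helen's roommate: subject of the matrix clause; c-commands the reflexive within its binding domain — allowed (Principle A).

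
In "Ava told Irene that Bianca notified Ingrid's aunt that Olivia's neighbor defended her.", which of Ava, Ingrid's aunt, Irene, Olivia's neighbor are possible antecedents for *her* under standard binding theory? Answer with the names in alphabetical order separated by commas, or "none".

*her* is a pronoun; Principle B requires it to be free in its binding domain — the clause headed by 'defended'.
— Ava: subject of the matrix clause; c-commands the pronoun but lies outside its binding domain — allowed.
— Ingrid's aunt: object of the clause headed by 'notified'; c-commands the pronoun but lies outside its binding domain — allowed.
— Irene: object of the matrix clause; c-commands the pronoun but lies outside its binding domain — allowed.
— Olivia's neighbor: subject of the clause headed by 'defended'; c-commands the pronoun within its binding domain — blocked (Principle B).

Ava, Ingrid's aunt, Irene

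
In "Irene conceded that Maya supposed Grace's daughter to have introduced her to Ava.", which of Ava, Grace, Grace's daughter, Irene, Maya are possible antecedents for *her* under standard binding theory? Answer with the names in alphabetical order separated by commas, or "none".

Grace, Irene, Maya

*her* is a pronoun; Principle B requires it to be free in its binding domain — the clause headed by 'introduced'.
— Ava: second object of the clause headed by 'introduced'; is c-commanded by the pronoun; coreference would bind this R-expression — blocked (Principle C).
— Grace: possessor inside the subject DP of the clause headed by 'introduced'; does not c-command the pronoun — Principle B does not apply; allowed.
— Grace's daughter: subject of the clause headed by 'introduced'; c-commands the pronoun within its binding domain — blocked (Principle B).
— Irene: subject of the matrix clause; c-commands the pronoun but lies outside its binding domain — allowed.
— Maya: subject of the clause headed by 'supposed'; c-commands the pronoun but lies outside its binding domain — allowed.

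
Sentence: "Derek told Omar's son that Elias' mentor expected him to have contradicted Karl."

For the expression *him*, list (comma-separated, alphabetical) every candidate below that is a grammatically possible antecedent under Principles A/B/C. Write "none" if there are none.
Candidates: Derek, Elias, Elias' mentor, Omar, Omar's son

*him* is a pronoun; Principle B requires it to be free in its binding domain — the clause headed by 'expected'.
— Derek: subject of the matrix clause; c-commands the pronoun but lies outside its binding domain — allowed.
— Elias: possessor inside the subject DP of the clause headed by 'expected'; does not c-command the pronoun — Principle B does not apply; allowed.
— Elias' mentor: subject of the clause headed by 'expected'; c-commands the pronoun within its binding domain — blocked (Principle B).
— Omar: possessor inside the object DP of the matrix clause; does not c-command the pronoun — Principle B does not apply; allowed.
— Omar's son: object of the matrix clause; c-commands the pronoun but lies outside its binding domain — allowed.

Derek, Elias, Omar, Omar's son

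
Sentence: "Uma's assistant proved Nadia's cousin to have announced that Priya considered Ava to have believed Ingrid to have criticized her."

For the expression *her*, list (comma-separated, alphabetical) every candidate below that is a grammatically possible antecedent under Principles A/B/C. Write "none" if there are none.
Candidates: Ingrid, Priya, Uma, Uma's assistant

Priya, Uma, Uma's assistant

*her* is a pronoun; Principle B requires it to be free in its binding domain — the clause headed by 'criticized'.
— Ingrid: subject of the clause headed by 'criticized'; c-commands the pronoun within its binding domain — blocked (Principle B).
— Priya: subject of the clause headed by 'considered'; c-commands the pronoun but lies outside its binding domain — allowed.
— Uma: possessor inside the subject DP of the matrix clause; does not c-command the pronoun — Principle B does not apply; allowed.
— Uma's assistant: subject of the matrix clause; c-commands the pronoun but lies outside its binding domain — allowed.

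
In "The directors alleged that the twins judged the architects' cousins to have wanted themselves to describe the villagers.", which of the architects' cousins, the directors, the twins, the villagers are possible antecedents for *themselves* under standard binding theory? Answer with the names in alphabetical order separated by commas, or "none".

*themselves* is a reflexive; Principle A requires it to be bound within its binding domain — the clause headed by 'wanted'.
— the architects' cousins: subject of the clause headed by 'wanted'; c-commands the reflexive within its binding domain — allowed (Principle A).
— the directors: subject of the matrix clause; c-commands the reflexive but lies outside its binding domain — cannot bind it (Principle A).
— the twins: subject of the clause headed by 'judged'; c-commands the reflexive but lies outside its binding domain — cannot bind it (Principle A).
— the villagers: object of the clause headed by 'describe'; does not c-command the reflexive — cannot bind it (Principle A).

the architects' cousins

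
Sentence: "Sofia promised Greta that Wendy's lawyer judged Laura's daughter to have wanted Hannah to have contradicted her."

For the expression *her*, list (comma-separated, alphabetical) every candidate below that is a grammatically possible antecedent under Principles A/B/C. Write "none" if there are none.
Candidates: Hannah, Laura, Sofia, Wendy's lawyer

Laura, Sofia, Wendy's lawyer

*her* is a pronoun; Principle B requires it to be free in its binding domain — the clause headed by 'contradicted'.
— Hannah: subject of the clause headed by 'contradicted'; c-commands the pronoun within its binding domain — blocked (Principle B).
— Laura: possessor inside the subject DP of the clause headed by 'wanted'; does not c-command the pronoun — Principle B does not apply; allowed.
— Sofia: subject of the matrix clause; c-commands the pronoun but lies outside its binding domain — allowed.
— Wendy's lawyer: subject of the clause headed by 'judged'; c-commands the pronoun but lies outside its binding domain — allowed.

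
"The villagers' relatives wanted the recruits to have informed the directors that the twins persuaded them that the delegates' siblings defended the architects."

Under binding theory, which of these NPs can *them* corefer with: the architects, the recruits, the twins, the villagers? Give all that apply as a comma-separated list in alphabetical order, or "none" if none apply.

*them* is a pronoun; Principle B requires it to be free in its binding domain — the clause headed by 'persuaded'.
— the architects: object of the clause headed by 'defended'; is c-commanded by the pronoun; coreference would bind this R-expression — blocked (Principle C).
— the recruits: subject of the clause headed by 'informed'; c-commands the pronoun but lies outside its binding domain — allowed.
— the twins: subject of the clause headed by 'persuaded'; c-commands the pronoun within its binding domain — blocked (Principle B).
— the villagers: possessor inside the subject DP of the matrix clause; does not c-command the pronoun — Principle B does not apply; allowed.

the recruits, the villagers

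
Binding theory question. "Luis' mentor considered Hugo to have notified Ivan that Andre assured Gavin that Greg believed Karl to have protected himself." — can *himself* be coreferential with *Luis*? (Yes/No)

*himself* is a reflexive; Principle A requires it to be bound within its binding domain — the clause headed by 'protected'.
— Luis: possessor inside the subject DP of the matrix clause; does not c-command the reflexive — cannot bind it (Principle A).

No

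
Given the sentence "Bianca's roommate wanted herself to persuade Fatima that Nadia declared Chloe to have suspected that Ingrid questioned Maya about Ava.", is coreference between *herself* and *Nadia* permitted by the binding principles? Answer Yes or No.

No

*herself* is a reflexive; Principle A requires it to be bound within its binding domain — the matrix clause.
— Nadia: subject of the clause headed by 'declared'; does not c-command the reflexive — cannot bind it (Principle A).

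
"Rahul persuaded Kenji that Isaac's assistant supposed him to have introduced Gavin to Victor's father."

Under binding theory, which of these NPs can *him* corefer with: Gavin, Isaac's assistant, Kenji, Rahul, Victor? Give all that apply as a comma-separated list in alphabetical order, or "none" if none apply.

Kenji, Rahul

*him* is a pronoun; Principle B requires it to be free in its binding domain — the clause headed by 'supposed'.
— Gavin: object of the clause headed by 'introduced'; is c-commanded by the pronoun; coreference would bind this R-expression — blocked (Principle C).
— Isaac's assistant: subject of the clause headed by 'supposed'; c-commands the pronoun within its binding domain — blocked (Principle B).
— Kenji: object of the matrix clause; c-commands the pronoun but lies outside its binding domain — allowed.
— Rahul: subject of the matrix clause; c-commands the pronoun but lies outside its binding domain — allowed.
— Victor: possessor inside the second object DP of the clause headed by 'introduced'; is c-commanded by the pronoun; coreference would bind this R-expression — blocked (Principle C).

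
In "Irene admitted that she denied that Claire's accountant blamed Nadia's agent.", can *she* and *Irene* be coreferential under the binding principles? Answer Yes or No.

Yes

*Irene* is an R-expression; Principle C requires it to be free (not bound by any c-commanding expression).
— she: subject of the clause headed by 'denied'; the pronoun does not c-command the R-expression — coreference allowed.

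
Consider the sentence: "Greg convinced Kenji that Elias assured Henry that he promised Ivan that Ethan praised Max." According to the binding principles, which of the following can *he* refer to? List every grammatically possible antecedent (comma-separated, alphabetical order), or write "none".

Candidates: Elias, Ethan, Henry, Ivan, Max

Elias, Henry

*he* is a pronoun; Principle B requires it to be free in its binding domain — the clause headed by 'promised'.
— Elias: subject of the clause headed by 'assured'; c-commands the pronoun but lies outside its binding domain — allowed.
— Ethan: subject of the clause headed by 'praised'; is c-commanded by the pronoun; coreference would bind this R-expression — blocked (Principle C).
— Henry: object of the clause headed by 'assured'; c-commands the pronoun but lies outside its binding domain — allowed.
— Ivan: object of the clause headed by 'promised'; is c-commanded by the pronoun; coreference would bind this R-expression — blocked (Principle C).
— Max: object of the clause headed by 'praised'; is c-commanded by the pronoun; coreference would bind this R-expression — blocked (Principle C).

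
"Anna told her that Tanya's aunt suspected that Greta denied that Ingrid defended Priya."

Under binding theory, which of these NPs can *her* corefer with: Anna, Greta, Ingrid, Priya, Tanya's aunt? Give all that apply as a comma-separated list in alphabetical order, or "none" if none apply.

none

*her* is a pronoun; Principle B requires it to be free in its binding domain — the matrix clause.
— Anna: subject of the matrix clause; c-commands the pronoun within its binding domain — blocked (Principle B).
— Greta: subject of the clause headed by 'denied'; is c-commanded by the pronoun; coreference would bind this R-expression — blocked (Principle C).
— Ingrid: subject of the clause headed by 'defended'; is c-commanded by the pronoun; coreference would bind this R-expression — blocked (Principle C).
— Priya: object of the clause headed by 'defended'; is c-commanded by the pronoun; coreference would bind this R-expression — blocked (Principle C).
— Tanya's aunt: subject of the clause headed by 'suspected'; is c-commanded by the pronoun; coreference would bind this R-expression — blocked (Principle C).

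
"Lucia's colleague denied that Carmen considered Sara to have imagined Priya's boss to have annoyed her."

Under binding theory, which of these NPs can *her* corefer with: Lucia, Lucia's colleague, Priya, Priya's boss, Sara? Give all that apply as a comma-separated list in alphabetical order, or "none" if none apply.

Lucia, Lucia's colleague, Priya, Sara

*her* is a pronoun; Principle B requires it to be free in its binding domain — the clause headed by 'annoyed'.
— Lucia: possessor inside the subject DP of the matrix clause; does not c-command the pronoun — Principle B does not apply; allowed.
— Lucia's colleague: subject of the matrix clause; c-commands the pronoun but lies outside its binding domain — allowed.
— Priya: possessor inside the subject DP of the clause headed by 'annoyed'; does not c-command the pronoun — Principle B does not apply; allowed.
— Priya's boss: subject of the clause headed by 'annoyed'; c-commands the pronoun within its binding domain — blocked (Principle B).
— Sara: subject of the clause headed by 'imagined'; c-commands the pronoun but lies outside its binding domain — allowed.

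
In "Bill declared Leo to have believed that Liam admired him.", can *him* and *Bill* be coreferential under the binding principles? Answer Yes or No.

*Bill* is an R-expression; Principle C requires it to be free (not bound by any c-commanding expression).
— him: object of the clause headed by 'admired'; the pronoun does not c-command the R-expression — coreference allowed.

Yes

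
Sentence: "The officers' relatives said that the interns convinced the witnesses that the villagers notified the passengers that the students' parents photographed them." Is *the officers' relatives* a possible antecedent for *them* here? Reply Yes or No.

*them* is a pronoun; Principle B requires it to be free in its binding domain — the clause headed by 'photographed'.
— the officers' relatives: subject of the matrix clause; c-commands the pronoun but lies outside its binding domain — allowed.

Yes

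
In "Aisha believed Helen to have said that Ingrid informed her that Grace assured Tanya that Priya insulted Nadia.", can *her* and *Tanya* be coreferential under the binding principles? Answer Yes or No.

No

*Tanya* is an R-expression; Principle C requires it to be free (not bound by any c-commanding expression).
— her: object of the clause headed by 'informed'; the pronoun c-commands the R-expression — coreference blocked (Principle C).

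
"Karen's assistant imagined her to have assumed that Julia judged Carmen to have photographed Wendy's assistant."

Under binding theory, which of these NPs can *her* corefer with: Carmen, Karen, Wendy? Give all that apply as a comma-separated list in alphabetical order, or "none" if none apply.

Karen

*her* is a pronoun; Principle B requires it to be free in its binding domain — the matrix clause.
— Carmen: subject of the clause headed by 'photographed'; is c-commanded by the pronoun; coreference would bind this R-expression — blocked (Principle C).
— Karen: possessor inside the subject DP of the matrix clause; does not c-command the pronoun — Principle B does not apply; allowed.
— Wendy: possessor inside the object DP of the clause headed by 'photographed'; is c-commanded by the pronoun; coreference would bind this R-expression — blocked (Principle C).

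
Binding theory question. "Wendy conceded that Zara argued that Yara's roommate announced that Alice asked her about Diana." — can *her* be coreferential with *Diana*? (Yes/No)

*her* is a pronoun; Principle B requires it to be free in its binding domain — the clause headed by 'asked'.
— Diana: second object of the clause headed by 'asked'; is c-commanded by the pronoun; coreference would bind this R-expression — blocked (Principle C).

No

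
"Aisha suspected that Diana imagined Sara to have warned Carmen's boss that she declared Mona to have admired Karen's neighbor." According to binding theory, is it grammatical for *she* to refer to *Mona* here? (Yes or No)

No

*Mona* is an R-expression; Principle C requires it to be free (not bound by any c-commanding expression).
— she: subject of the clause headed by 'declared'; the pronoun c-commands the R-expression — coreference blocked (Principle C).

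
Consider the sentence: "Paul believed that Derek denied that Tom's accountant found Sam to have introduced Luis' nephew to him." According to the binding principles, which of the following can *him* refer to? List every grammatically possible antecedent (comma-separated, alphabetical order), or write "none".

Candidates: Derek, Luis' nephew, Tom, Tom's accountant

*him* is a pronoun; Principle B requires it to be free in its binding domain — the clause headed by 'introduced'.
— Derek: subject of the clause headed by 'denied'; c-commands the pronoun but lies outside its binding domain — allowed.
— Luis' nephew: object of the clause headed by 'introduced'; c-commands the pronoun within its binding domain — blocked (Principle B).
— Tom: possessor inside the subject DP of the clause headed by 'found'; does not c-command the pronoun — Principle B does not apply; allowed.
— Tom's accountant: subject of the clause headed by 'found'; c-commands the pronoun but lies outside its binding domain — allowed.

Derek, Tom, Tom's accountant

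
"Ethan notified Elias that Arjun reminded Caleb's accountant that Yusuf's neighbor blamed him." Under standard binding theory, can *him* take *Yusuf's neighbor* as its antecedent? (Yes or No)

*him* is a pronoun; Principle B requires it to be free in its binding domain — the clause headed by 'blamed'.
— Yusuf's neighbor: subject of the clause headed by 'blamed'; c-commands the pronoun within its binding domain — blocked (Principle B).

No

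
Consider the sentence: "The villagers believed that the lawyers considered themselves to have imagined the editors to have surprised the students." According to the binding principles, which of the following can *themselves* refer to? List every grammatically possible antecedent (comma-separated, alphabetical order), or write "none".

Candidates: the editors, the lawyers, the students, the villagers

the lawyers

*themselves* is a reflexive; Principle A requires it to be bound within its binding domain — the clause headed by 'considered'.
— the editors: subject of the clause headed by 'surprised'; does not c-command the reflexive — cannot bind it (Principle A).
— the lawyers: subject of the clause headed by 'considered'; c-commands the reflexive within its binding domain — allowed (Principle A).
— the students: object of the clause headed by 'surprised'; does not c-command the reflexive — cannot bind it (Principle A).
— the villagers: subject of the matrix clause; c-commands the reflexive but lies outside its binding domain — cannot bind it (Principle A).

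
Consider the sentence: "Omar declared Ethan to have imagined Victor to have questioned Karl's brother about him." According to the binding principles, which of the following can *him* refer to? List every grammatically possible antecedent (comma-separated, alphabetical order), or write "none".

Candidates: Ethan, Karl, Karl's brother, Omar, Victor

Ethan, Karl, Omar

*him* is a pronoun; Principle B requires it to be free in its binding domain — the clause headed by 'questioned'.
— Ethan: subject of the clause headed by 'imagined'; c-commands the pronoun but lies outside its binding domain — allowed.
— Karl: possessor inside the object DP of the clause headed by 'questioned'; does not c-command the pronoun — Principle B does not apply; allowed.
— Karl's brother: object of the clause headed by 'questioned'; c-commands the pronoun within its binding domain — blocked (Principle B).
— Omar: subject of the matrix clause; c-commands the pronoun but lies outside its binding domain — allowed.
— Victor: subject of the clause headed by 'questioned'; c-commands the pronoun within its binding domain — blocked (Principle B).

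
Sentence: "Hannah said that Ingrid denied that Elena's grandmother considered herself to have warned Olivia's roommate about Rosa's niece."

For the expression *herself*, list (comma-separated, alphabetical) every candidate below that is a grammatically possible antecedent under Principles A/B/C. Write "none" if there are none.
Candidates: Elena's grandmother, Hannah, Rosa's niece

Elena's grandmother

*herself* is a reflexive; Principle A requires it to be bound within its binding domain — the clause headed by 'considered'.
— Elena's grandmother: subject of the clause headed by 'considered'; c-commands the reflexive within its binding domain — allowed (Principle A).
— Hannah: subject of the matrix clause; c-commands the reflexive but lies outside its binding domain — cannot bind it (Principle A).
— Rosa's niece: second object of the clause headed by 'warned'; does not c-command the reflexive — cannot bind it (Principle A).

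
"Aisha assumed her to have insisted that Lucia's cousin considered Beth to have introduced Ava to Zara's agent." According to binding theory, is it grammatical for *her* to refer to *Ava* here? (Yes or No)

No

*Ava* is an R-expression; Principle C requires it to be free (not bound by any c-commanding expression).
— her: subject of the clause headed by 'insisted'; the pronoun c-commands the R-expression — coreference blocked (Principle C).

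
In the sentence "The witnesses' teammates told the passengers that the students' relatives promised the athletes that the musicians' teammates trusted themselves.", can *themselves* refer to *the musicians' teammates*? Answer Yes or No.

*themselves* is a reflexive; Principle A requires it to be bound within its binding domain — the clause headed by 'trusted'.
— the musicians' teammates: subject of the clause headed by 'trusted'; c-commands the reflexive within its binding domain — allowed (Principle A).

Yes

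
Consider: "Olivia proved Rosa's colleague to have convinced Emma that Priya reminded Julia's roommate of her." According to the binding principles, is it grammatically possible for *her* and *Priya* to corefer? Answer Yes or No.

No

*her* is a pronoun; Principle B requires it to be free in its binding domain — the clause headed by 'reminded'.
— Priya: subject of the clause headed by 'reminded'; c-commands the pronoun within its binding domain — blocked (Principle B).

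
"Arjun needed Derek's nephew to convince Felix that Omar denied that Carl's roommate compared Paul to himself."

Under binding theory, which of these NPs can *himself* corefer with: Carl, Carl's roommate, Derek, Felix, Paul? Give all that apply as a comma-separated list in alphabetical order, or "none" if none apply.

*himself* is a reflexive; Principle A requires it to be bound within its binding domain — the clause headed by 'compared'.
— Carl: possessor inside the subject DP of the clause headed by 'compared'; does not c-command the reflexive — cannot bind it (Principle A).
— Carl's roommate: subject of the clause headed by 'compared'; c-commands the reflexive within its binding domain — allowed (Principle A).
— Derek: possessor inside the subject DP of the clause headed by 'convince'; does not c-command the reflexive — cannot bind it (Principle A).
— Felix: object of the clause headed by 'convince'; c-commands the reflexive but lies outside its binding domain — cannot bind it (Principle A).
— Paul: object of the clause headed by 'compared'; c-commands the reflexive within its binding domain — allowed (Principle A).

Carl's roommate, Paul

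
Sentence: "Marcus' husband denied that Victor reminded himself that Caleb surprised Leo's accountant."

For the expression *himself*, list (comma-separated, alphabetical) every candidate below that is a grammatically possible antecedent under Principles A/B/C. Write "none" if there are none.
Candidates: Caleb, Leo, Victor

Victor

*himself* is a reflexive; Principle A requires it to be bound within its binding domain — the clause headed by 'reminded'.
— Caleb: subject of the clause headed by 'surprised'; does not c-command the reflexive — cannot bind it (Principle A).
— Leo: possessor inside the object DP of the clause headed by 'surprised'; does not c-command the reflexive — cannot bind it (Principle A).
— Victor: subject of the clause headed by 'reminded'; c-commands the reflexive within its binding domain — allowed (Principle A).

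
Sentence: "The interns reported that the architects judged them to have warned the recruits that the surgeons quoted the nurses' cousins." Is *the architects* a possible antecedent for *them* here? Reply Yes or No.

*them* is a pronoun; Principle B requires it to be free in its binding domain — the clause headed by 'judged'.
— the architects: subject of the clause headed by 'judged'; c-commands the pronoun within its binding domain — blocked (Principle B).

No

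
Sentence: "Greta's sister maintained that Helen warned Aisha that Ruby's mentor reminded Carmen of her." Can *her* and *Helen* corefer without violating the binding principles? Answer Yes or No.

Yes

*Helen* is an R-expression; Principle C requires it to be free (not bound by any c-commanding expression).
— her: second object of the clause headed by 'reminded'; the pronoun does not c-command the R-expression — coreference allowed.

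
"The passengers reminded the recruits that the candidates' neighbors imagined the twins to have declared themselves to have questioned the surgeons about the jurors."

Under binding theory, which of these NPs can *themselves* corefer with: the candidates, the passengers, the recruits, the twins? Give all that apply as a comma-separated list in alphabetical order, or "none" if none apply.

the twins

*themselves* is a reflexive; Principle A requires it to be bound within its binding domain — the clause headed by 'declared'.
— the candidates: possessor inside the subject DP of the clause headed by 'imagined'; does not c-command the reflexive — cannot bind it (Principle A).
— the passengers: subject of the matrix clause; c-commands the reflexive but lies outside its binding domain — cannot bind it (Principle A).
— the recruits: object of the matrix clause; c-commands the reflexive but lies outside its binding domain — cannot bind it (Principle A).
— the twins: subject of the clause headed by 'declared'; c-commands the reflexive within its binding domain — allowed (Principle A).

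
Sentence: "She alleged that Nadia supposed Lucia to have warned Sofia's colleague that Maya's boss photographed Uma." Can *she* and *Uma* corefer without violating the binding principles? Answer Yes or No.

*Uma* is an R-expression; Principle C requires it to be free (not bound by any c-commanding expression).
— she: subject of the matrix clause; the pronoun c-commands the R-expression — coreference blocked (Principle C).

No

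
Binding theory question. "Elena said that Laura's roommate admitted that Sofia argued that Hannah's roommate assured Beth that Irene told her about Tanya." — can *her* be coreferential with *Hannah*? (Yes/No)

Yes

*her* is a pronoun; Principle B requires it to be free in its binding domain — the clause headed by 'told'.
— Hannah: possessor inside the subject DP of the clause headed by 'assured'; does not c-command the pronoun — Principle B does not apply; allowed.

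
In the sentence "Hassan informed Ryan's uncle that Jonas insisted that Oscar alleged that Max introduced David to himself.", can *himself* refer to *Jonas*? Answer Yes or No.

*himself* is a reflexive; Principle A requires it to be bound within its binding domain — the clause headed by 'introduced'.
— Jonas: subject of the clause headed by 'insisted'; c-commands the reflexive but lies outside its binding domain — cannot bind it (Principle A).

No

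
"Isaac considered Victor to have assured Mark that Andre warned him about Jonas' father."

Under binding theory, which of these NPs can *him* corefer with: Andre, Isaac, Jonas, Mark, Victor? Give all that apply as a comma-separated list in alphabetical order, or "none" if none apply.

Isaac, Mark, Victor

*him* is a pronoun; Principle B requires it to be free in its binding domain — the clause headed by 'warned'.
— Andre: subject of the clause headed by 'warned'; c-commands the pronoun within its binding domain — blocked (Principle B).
— Isaac: subject of the matrix clause; c-commands the pronoun but lies outside its binding domain — allowed.
— Jonas: possessor inside the second object DP of the clause headed by 'warned'; is c-commanded by the pronoun; coreference would bind this R-expression — blocked (Principle C).
— Mark: object of the clause headed by 'assured'; c-commands the pronoun but lies outside its binding domain — allowed.
— Victor: subject of the clause headed by 'assured'; c-commands the pronoun but lies outside its binding domain — allowed.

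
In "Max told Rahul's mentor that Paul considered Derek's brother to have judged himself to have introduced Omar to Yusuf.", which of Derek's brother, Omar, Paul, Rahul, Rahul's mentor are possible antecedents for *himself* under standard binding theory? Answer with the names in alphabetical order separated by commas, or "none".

Derek's brother

*himself* is a reflexive; Principle A requires it to be bound within its binding domain — the clause headed by 'judged'.
— Derek's brother: subject of the clause headed by 'judged'; c-commands the reflexive within its binding domain — allowed (Principle A).
— Omar: object of the clause headed by 'introduced'; does not c-command the reflexive — cannot bind it (Principle A).
— Paul: subject of the clause headed by 'considered'; c-commands the reflexive but lies outside its binding domain — cannot bind it (Principle A).
— Rahul: possessor inside the object DP of the matrix clause; does not c-command the reflexive — cannot bind it (Principle A).
— Rahul's mentor: object of the matrix clause; c-commands the reflexive but lies outside its binding domain — cannot bind it (Principle A).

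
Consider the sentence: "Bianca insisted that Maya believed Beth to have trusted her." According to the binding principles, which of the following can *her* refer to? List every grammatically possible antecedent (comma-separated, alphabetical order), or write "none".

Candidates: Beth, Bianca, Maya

Bianca, Maya

*her* is a pronoun; Principle B requires it to be free in its binding domain — the clause headed by 'trusted'.
— Beth: subject of the clause headed by 'trusted'; c-commands the pronoun within its binding domain — blocked (Principle B).
— Bianca: subject of the matrix clause; c-commands the pronoun but lies outside its binding domain — allowed.
— Maya: subject of the clause headed by 'believed'; c-commands the pronoun but lies outside its binding domain — allowed.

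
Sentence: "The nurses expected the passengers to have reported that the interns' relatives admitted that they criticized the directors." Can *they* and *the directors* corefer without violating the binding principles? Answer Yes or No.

*the directors* is an R-expression; Principle C requires it to be free (not bound by any c-commanding expression).
— they: subject of the clause headed by 'criticized'; the pronoun c-commands the R-expression — coreference blocked (Principle C).

No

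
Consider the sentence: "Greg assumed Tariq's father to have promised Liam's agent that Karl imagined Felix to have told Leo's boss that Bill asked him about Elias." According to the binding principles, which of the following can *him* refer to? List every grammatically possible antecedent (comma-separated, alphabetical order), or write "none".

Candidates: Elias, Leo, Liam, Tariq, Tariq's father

*him* is a pronoun; Principle B requires it to be free in its binding domain — the clause headed by 'asked'.
— Elias: second object of the clause headed by 'asked'; is c-commanded by the pronoun; coreference would bind this R-expression — blocked (Principle C).
— Leo: possessor inside the object DP of the clause headed by 'told'; does not c-command the pronoun — Principle B does not apply; allowed.
— Liam: possessor inside the object DP of the clause headed by 'promised'; does not c-command the pronoun — Principle B does not apply; allowed.
— Tariq: possessor inside the subject DP of the clause headed by 'promised'; does not c-command the pronoun — Principle B does not apply; allowed.
— Tariq's father: subject of the clause headed by 'promised'; c-commands the pronoun but lies outside its binding domain — allowed.

Leo, Liam, Tariq, Tariq's father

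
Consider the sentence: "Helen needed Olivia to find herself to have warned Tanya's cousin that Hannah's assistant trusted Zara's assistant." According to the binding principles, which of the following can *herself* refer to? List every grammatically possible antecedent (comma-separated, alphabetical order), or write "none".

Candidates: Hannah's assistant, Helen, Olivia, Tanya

*herself* is a reflexive; Principle A requires it to be bound within its binding domain — the clause headed by 'find'.
— Hannah's assistant: subject of the clause headed by 'trusted'; does not c-command the reflexive — cannot bind it (Principle A).
— Helen: subject of the matrix clause; c-commands the reflexive but lies outside its binding domain — cannot bind it (Principle A).
— Olivia: subject of the clause headed by 'find'; c-commands the reflexive within its binding domain — allowed (Principle A).
— Tanya: possessor inside the object DP of the clause headed by 'warned'; does not c-command the reflexive — cannot bind it (Principle A).

Olivia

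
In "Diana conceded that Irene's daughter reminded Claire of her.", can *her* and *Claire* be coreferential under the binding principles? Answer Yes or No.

No

*Claire* is an R-expression; Principle C requires it to be free (not bound by any c-commanding expression).
— her: second object of the clause headed by 'reminded'; the R-expression locally c-commands the pronoun — coreference blocked (Principle B on the pronoun).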